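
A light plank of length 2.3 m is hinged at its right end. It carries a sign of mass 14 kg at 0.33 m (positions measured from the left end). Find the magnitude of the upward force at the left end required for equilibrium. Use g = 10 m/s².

F ≈ 120 N

Sum moments about the right end (the unknown pivot reaction has zero arm there).
Sign: 14 × 10 = 140 N down at 0.33 m → arm 1.97 m, τ = 140 × 1.97 = 275.8 N·m counterclockwise.
Net moment of the loads = 275.8 N·m counterclockwise.
The upward force F acts at the left end, arm 2.3 m, giving F × 2.3 clockwise.
For rotational equilibrium, F × 2.3 = 275.8, so F = 275.8 / 2.3 = 120 N.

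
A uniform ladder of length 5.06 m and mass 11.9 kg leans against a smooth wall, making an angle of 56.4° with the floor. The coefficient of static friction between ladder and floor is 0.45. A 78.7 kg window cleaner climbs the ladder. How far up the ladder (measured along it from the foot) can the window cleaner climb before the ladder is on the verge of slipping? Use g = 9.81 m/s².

d ≈ 3.56 m

About the foot of the ladder:
Ladder weight 11.9×9.81 = 116.7 N acts at 2.53 m along the ladder; its horizontal arm is 2.53·cos56.4° = 1.4 m → τ = 163.4 N·m clockwise.
Window cleaner weight 78.7×9.81 = 772 N at distance d → arm d·cos56.4° → τ = 772·d·0.5534 clockwise.
Wall normal N at the top has arm L sinθ = 4.215 m counterclockwise, so Στ = 0 gives N·4.215 = 163.4 + 427.2·d.
ΣFy = 0 ⇒ N_floor = 888.7 N, so the maximum friction is μ_s·N_floor = 0.45×888.7 = 399.9 N. ΣFx = 0 ⇒ N_wall = f, so at the slipping point N = 399.9 N.
Substituting: 399.9×4.215 = 163.4 + 427.2·d ⇒ d = (1686 − 163.4) / 427.2 = 3.56 m.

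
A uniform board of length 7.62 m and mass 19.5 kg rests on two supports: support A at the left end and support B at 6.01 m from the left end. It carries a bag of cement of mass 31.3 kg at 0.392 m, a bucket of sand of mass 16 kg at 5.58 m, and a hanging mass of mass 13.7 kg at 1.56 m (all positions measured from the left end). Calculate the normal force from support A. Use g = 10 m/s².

Choose support B as the axis so its reaction then has zero moment arm.
Beam weight: 19.5 × 10 = 195 N down at 3.81 m → arm 2.2 m, τ = 195 × 2.2 = 429 N·m counterclockwise.
Bag of cement: 31.3 × 10 = 313 N down at 0.392 m → arm 5.618 m, τ = 313 × 5.618 = 1758 N·m counterclockwise.
Bucket of sand: 16 × 10 = 160 N down at 5.58 m → arm 0.43 m, τ = 160 × 0.43 = 68.8 N·m counterclockwise.
Hanging mass: 13.7 × 10 = 137 N down at 1.56 m → arm 4.45 m, τ = 137 × 4.45 = 609.6 N·m counterclockwise.
Net load moment about support B = 2865 N·m counterclockwise.
Reaction R at support A is upward at 0 m, arm 6.01 m → moment R × 6.01 clockwise.
Στ = 0 ⇒ R × 6.01 = 2865 ⇒ R = 477 N.

R_A ≈ 477 N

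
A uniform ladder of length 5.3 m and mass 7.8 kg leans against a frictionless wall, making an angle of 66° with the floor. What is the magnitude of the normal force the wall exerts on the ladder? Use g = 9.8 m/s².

N_wall ≈ 17 N

Sum moments about the foot of the ladder (the floor normal and friction both act there and drop out).
Ladder weight 7.8×9.8 = 76.44 N acts at 2.65 m along the ladder; its horizontal arm is 2.65·cos66° = 1.078 m → τ = 82.4 N·m clockwise.
Wall normal N acts horizontally at the top; its moment arm is the height L sinθ = 5.3·sin66° = 4.842 m, counterclockwise.
For rotational equilibrium, N × 4.842 = 82.4, so N = 17 N.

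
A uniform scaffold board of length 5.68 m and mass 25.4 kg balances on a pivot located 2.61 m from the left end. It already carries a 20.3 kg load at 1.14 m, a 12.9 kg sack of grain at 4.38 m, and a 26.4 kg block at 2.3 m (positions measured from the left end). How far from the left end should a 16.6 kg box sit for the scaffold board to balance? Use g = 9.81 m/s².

About the pivot (at 2.61 m from the left end):
Beam weight: 25.4 × 9.81 = 249.2 N down at 2.84 m → arm 0.23 m, τ = 249.2 × 0.23 = 57.32 N·m clockwise.
Load: 20.3 × 9.81 = 199.1 N down at 1.14 m → arm 1.47 m, τ = 199.1 × 1.47 = 292.7 N·m counterclockwise.
Sack of grain: 12.9 × 9.81 = 126.5 N down at 4.38 m → arm 1.77 m, τ = 126.5 × 1.77 = 223.9 N·m clockwise.
Block: 26.4 × 9.81 = 259 N down at 2.3 m → arm 0.31 m, τ = 259 × 0.31 = 80.29 N·m counterclockwise.
Net moment of existing loads = 91.77 N·m counterclockwise.
The box weighs 16.6 × 9.81 = 162.8 N and must supply an equal clockwise moment, so its lever arm about the pivot is 91.77 / 162.8 = 0.564 m.
That puts it at 2.61 + 0.564 = 3.17 m from the left end.

x ≈ 3.17 m from the left end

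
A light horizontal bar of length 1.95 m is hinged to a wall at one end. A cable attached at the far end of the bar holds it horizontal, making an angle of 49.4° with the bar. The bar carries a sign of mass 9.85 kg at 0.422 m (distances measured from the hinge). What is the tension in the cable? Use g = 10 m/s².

About the hinge:
Sign: 9.85 × 10 = 98.5 N down at 0.422 m → arm 0.422 m, τ = 98.5 × 0.422 = 41.57 N·m clockwise.
Total clockwise load moment = 41.57 N·m.
The cable tension T acts at 1.95 m; only its component perpendicular to the bar, T sinθ, produces torque. sin 49.4° = 0.7593.
Στ = 0 ⇒ T × 1.95 × 0.7593 = 41.57 ⇒ T = 41.57 / 1.481 = 28.1 N.

T ≈ 28.1 N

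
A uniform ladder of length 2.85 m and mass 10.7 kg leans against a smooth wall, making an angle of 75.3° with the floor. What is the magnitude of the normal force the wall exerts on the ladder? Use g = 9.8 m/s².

About the foot of the ladder:
Ladder weight 10.7×9.8 = 104.9 N acts at 1.425 m along the ladder; its horizontal arm is 1.425·cos75.3° = 0.3616 m → τ = 37.93 N·m clockwise.
Wall normal N acts horizontally at the top; its moment arm is the height L sinθ = 2.85·sin75.3° = 2.757 m, counterclockwise.
Στ = 0 ⇒ N × 2.757 = 37.93 ⇒ N = 13.8 N.

N_wall ≈ 13.8 N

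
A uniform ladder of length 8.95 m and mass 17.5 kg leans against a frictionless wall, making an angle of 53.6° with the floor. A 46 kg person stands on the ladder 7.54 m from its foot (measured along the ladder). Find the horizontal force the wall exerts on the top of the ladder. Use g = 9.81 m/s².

N_wall ≈ 344 N

Sum moments about the foot of the ladder (the floor normal and friction both act there and drop out).
Ladder weight 17.5×9.81 = 171.7 N acts at 4.475 m along the ladder; its horizontal arm is 4.475·cos53.6° = 2.656 m → τ = 456 N·m clockwise.
Person: 46×9.81 = 451.3 N at 7.54 m → arm 4.474 m → τ = 2019 N·m clockwise.
Wall normal N acts horizontally at the top; its moment arm is the height L sinθ = 8.95·sin53.6° = 7.204 m, counterclockwise.
Balancing moments: N × 7.204 = 2475, giving N = 344 N.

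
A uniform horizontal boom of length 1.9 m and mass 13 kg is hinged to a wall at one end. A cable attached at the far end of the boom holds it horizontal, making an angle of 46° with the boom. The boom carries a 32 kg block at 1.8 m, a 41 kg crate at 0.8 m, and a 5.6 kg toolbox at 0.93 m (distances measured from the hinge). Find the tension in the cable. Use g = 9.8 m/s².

T ≈ 774 N

Take moments about the hinge.
Beam weight: 13 × 9.8 = 127.4 N down at 0.95 m → arm 0.95 m, τ = 127.4 × 0.95 = 121 N·m clockwise.
Block: 32 × 9.8 = 313.6 N down at 1.8 m → arm 1.8 m, τ = 313.6 × 1.8 = 564.5 N·m clockwise.
Crate: 41 × 9.8 = 401.8 N down at 0.8 m → arm 0.8 m, τ = 401.8 × 0.8 = 321.4 N·m clockwise.
Toolbox: 5.6 × 9.8 = 54.88 N down at 0.93 m → arm 0.93 m, τ = 54.88 × 0.93 = 51.04 N·m clockwise.
Total clockwise load moment = 1058 N·m.
The cable tension T acts at 1.9 m; only its component perpendicular to the boom, T sinθ, produces torque. sin 46° = 0.7193.
Setting net torque to zero: T × 1.9 × 0.7193 = 1058 → T = 1058 / 1.367 = 774 N.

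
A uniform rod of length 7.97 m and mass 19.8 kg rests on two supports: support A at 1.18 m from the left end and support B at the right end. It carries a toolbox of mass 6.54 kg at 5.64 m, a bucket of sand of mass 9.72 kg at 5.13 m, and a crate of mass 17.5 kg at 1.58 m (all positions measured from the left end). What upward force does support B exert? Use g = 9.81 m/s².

R_B ≈ 188 N

Choose support A as the axis so its reaction then has zero moment arm.
Beam weight: 19.8 × 9.81 = 194.2 N down at 3.985 m → arm 2.805 m, τ = 194.2 × 2.805 = 544.7 N·m clockwise.
Toolbox: 6.54 × 9.81 = 64.16 N down at 5.64 m → arm 4.46 m, τ = 64.16 × 4.46 = 286.2 N·m clockwise.
Bucket of sand: 9.72 × 9.81 = 95.35 N down at 5.13 m → arm 3.95 m, τ = 95.35 × 3.95 = 376.6 N·m clockwise.
Crate: 17.5 × 9.81 = 171.7 N down at 1.58 m → arm 0.4 m, τ = 171.7 × 0.4 = 68.68 N·m clockwise.
Net load moment about support A = 1276 N·m clockwise.
Reaction R at support B is upward at 7.97 m, arm 6.79 m → moment R × 6.79 counterclockwise.
Balancing moments: R × 6.79 = 1276, giving R = 188 N.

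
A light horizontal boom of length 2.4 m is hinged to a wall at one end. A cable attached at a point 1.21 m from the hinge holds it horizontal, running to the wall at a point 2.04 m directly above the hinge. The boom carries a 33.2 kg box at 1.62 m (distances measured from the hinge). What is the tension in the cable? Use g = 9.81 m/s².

T ≈ 507 N

Sum moments about the hinge (the unknown hinge reaction has zero arm there).
Box: 33.2 × 9.81 = 325.7 N down at 1.62 m → arm 1.62 m, τ = 325.7 × 1.62 = 527.6 N·m clockwise.
Total clockwise load moment = 527.6 N·m.
The cable tension T acts at 1.21 m; only its component perpendicular to the boom, T sinθ, produces torque. sinθ = h/√(h²+d²) = 2.04/√(2.04²+1.21²) = 0.8601.
For rotational equilibrium, T × 1.21 × 0.8601 = 527.6, so T = 527.6 / 1.041 = 507 N.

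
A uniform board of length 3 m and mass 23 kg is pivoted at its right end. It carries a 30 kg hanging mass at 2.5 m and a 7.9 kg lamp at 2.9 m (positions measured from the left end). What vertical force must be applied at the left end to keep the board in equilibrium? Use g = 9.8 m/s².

F ≈ 164 N

Taking torques about the right end:
Beam weight: 23 × 9.8 = 225.4 N down at 1.5 m → arm 1.5 m, τ = 225.4 × 1.5 = 338.1 N·m counterclockwise.
Hanging mass: 30 × 9.8 = 294 N down at 2.5 m → arm 0.5 m, τ = 294 × 0.5 = 147 N·m counterclockwise.
Lamp: 7.9 × 9.8 = 77.42 N down at 2.9 m → arm 0.1 m, τ = 77.42 × 0.1 = 7.742 N·m counterclockwise.
Net moment of the loads = 492.8 N·m counterclockwise.
The upward force F acts at the left end, arm 3 m, giving F × 3 clockwise.
Στ = 0 ⇒ F × 3 = 492.8 ⇒ F = 492.8 / 3 = 164 N.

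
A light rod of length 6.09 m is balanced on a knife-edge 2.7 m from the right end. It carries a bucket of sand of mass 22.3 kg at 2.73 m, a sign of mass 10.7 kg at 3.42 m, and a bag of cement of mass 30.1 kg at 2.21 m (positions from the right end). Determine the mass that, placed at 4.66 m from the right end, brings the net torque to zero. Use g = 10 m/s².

Sum moments about the knife-edge (at 2.7 m from the right end) (the support reaction has zero arm there).
Bucket of sand: 22.3 × 10 = 223 N down at 2.73 m → arm 0.03 m, τ = 223 × 0.03 = 6.69 N·m counterclockwise.
Sign: 10.7 × 10 = 107 N down at 3.42 m → arm 0.72 m, τ = 107 × 0.72 = 77.04 N·m counterclockwise.
Bag of cement: 30.1 × 10 = 301 N down at 2.21 m → arm 0.49 m, τ = 301 × 0.49 = 147.5 N·m clockwise.
Net moment of known loads = 63.77 N·m clockwise.
An unknown mass m at 4.66 m has arm 1.96 m; its moment is m·g·1.96 counterclockwise.
Στ = 0 ⇒ m × 10 × 1.96 = 63.77 ⇒ m = 63.77 / (10 × 1.96) = 3.25 kg.

m ≈ 3.25 kg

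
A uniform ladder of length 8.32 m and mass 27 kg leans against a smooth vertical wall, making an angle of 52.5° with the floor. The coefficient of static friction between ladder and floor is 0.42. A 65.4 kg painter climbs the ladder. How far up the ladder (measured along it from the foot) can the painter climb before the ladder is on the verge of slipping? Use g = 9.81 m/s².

About the foot of the ladder:
Ladder weight 27×9.81 = 264.9 N acts at 4.16 m along the ladder; its horizontal arm is 4.16·cos52.5° = 2.532 m → τ = 670.7 N·m clockwise.
Painter weight 65.4×9.81 = 641.6 N at distance d → arm d·cos52.5° → τ = 641.6·d·0.6088 clockwise.
Wall normal N at the top has arm L sinθ = 6.601 m counterclockwise, so Στ = 0 gives N·6.601 = 670.7 + 390.6·d.
ΣFy = 0 ⇒ N_floor = 906.5 N, so the maximum friction is μ_s·N_floor = 0.42×906.5 = 380.7 N. ΣFx = 0 ⇒ N_wall = f, so at the slipping point N = 380.7 N.
Substituting: 380.7×6.601 = 670.7 + 390.6·d ⇒ d = (2513 − 670.7) / 390.6 = 4.72 m.

d ≈ 4.72 m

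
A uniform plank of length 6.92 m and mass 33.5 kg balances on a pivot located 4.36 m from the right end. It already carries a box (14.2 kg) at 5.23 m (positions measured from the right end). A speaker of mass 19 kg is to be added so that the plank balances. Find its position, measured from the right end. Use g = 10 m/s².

Taking torques about the pivot (at 4.36 m from the right end):
Beam weight: 33.5 × 10 = 335 N down at 3.46 m → arm 0.9 m, τ = 335 × 0.9 = 301.5 N·m clockwise.
Box: 14.2 × 10 = 142 N down at 5.23 m → arm 0.87 m, τ = 142 × 0.87 = 123.5 N·m counterclockwise.
Net moment of existing loads = 178 N·m clockwise.
The speaker weighs 19 × 10 = 190 N and must supply an equal counterclockwise moment, so its lever arm about the pivot is 178 / 190 = 0.937 m.
That puts it at 4.36 + 0.937 = 5.3 m from the right end.

x ≈ 5.3 m from the right end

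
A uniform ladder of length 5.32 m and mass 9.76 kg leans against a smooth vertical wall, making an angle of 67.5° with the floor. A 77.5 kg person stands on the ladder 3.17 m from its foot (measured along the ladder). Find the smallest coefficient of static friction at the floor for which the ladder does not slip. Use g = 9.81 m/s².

Sum moments about the foot of the ladder (the floor normal and friction both act there and drop out).
Ladder weight 9.76×9.81 = 95.75 N acts at 2.66 m along the ladder; its horizontal arm is 2.66·cos67.5° = 1.018 m → τ = 97.47 N·m clockwise.
Person: 77.5×9.81 = 760.3 N at 3.17 m → arm 1.213 m → τ = 922.2 N·m clockwise.
Wall normal N acts horizontally at the top; its moment arm is the height L sinθ = 5.32·sin67.5° = 4.915 m, counterclockwise.
Setting net torque to zero: N × 4.915 = 1020 → N = 207.5 N.
ΣFx = 0 ⇒ f = N_wall = 207.5 N. ΣFy = 0 ⇒ N_floor = 856 N.
μ_min = f / N_floor = 207.5 / 856 = 0.242.

μ_min ≈ 0.242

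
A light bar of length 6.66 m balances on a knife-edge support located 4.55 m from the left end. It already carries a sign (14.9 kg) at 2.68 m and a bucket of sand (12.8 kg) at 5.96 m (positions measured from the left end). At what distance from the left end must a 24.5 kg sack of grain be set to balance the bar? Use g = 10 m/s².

Take moments about the knife-edge support (at 4.55 m from the left end).
Sign: 14.9 × 10 = 149 N down at 2.68 m → arm 1.87 m, τ = 149 × 1.87 = 278.6 N·m counterclockwise.
Bucket of sand: 12.8 × 10 = 128 N down at 5.96 m → arm 1.41 m, τ = 128 × 1.41 = 180.5 N·m clockwise.
Net moment of existing loads = 98.1 N·m counterclockwise.
The sack of grain weighs 24.5 × 10 = 245 N and must supply an equal clockwise moment, so its lever arm about the knife-edge support is 98.1 / 245 = 0.4 m.
That puts it at 4.55 + 0.4 = 4.95 m from the left end.

x ≈ 4.95 m from the left end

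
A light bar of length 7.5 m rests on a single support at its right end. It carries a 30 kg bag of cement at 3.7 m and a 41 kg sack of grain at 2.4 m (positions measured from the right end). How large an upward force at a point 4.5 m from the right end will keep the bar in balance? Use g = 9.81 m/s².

F ≈ 456 N

About the right end:
Bag of cement: 30 × 9.81 = 294.3 N down at 3.7 m → arm 3.7 m, τ = 294.3 × 3.7 = 1089 N·m counterclockwise.
Sack of grain: 41 × 9.81 = 402.2 N down at 2.4 m → arm 2.4 m, τ = 402.2 × 2.4 = 965.3 N·m counterclockwise.
Net moment of the loads = 2054 N·m counterclockwise.
The upward force F acts at a point 4.5 m from the right end, arm 4.5 m, giving F × 4.5 clockwise.
Setting net torque to zero: F × 4.5 = 2054 → F = 2054 / 4.5 = 456 N.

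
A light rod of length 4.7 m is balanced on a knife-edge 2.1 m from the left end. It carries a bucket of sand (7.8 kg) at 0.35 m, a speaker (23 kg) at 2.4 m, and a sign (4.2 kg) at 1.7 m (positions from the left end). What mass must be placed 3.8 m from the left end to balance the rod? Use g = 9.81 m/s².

m ≈ 4.96 kg

Choose the knife-edge (at 2.1 m from the left end) as the axis so the support reaction has zero arm there.
Bucket of sand: 7.8 × 9.81 = 76.52 N down at 0.35 m → arm 1.75 m, τ = 76.52 × 1.75 = 133.9 N·m counterclockwise.
Speaker: 23 × 9.81 = 225.6 N down at 2.4 m → arm 0.3 m, τ = 225.6 × 0.3 = 67.68 N·m clockwise.
Sign: 4.2 × 9.81 = 41.2 N down at 1.7 m → arm 0.4 m, τ = 41.2 × 0.4 = 16.48 N·m counterclockwise.
Net moment of known loads = 82.7 N·m counterclockwise.
An unknown mass m at 3.8 m has arm 1.7 m; its moment is m·g·1.7 clockwise.
For rotational equilibrium, m × 9.81 × 1.7 = 82.7, so m = 82.7 / (9.81 × 1.7) = 4.96 kg.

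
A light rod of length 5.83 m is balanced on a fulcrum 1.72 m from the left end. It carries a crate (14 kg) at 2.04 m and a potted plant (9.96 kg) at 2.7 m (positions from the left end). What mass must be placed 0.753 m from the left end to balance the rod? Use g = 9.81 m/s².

m ≈ 14.7 kg

About the fulcrum (at 1.72 m from the left end):
Crate: 14 × 9.81 = 137.3 N down at 2.04 m → arm 0.32 m, τ = 137.3 × 0.32 = 43.94 N·m clockwise.
Potted plant: 9.96 × 9.81 = 97.71 N down at 2.7 m → arm 0.98 m, τ = 97.71 × 0.98 = 95.76 N·m clockwise.
Net moment of known loads = 139.7 N·m clockwise.
An unknown mass m at 0.753 m has arm 0.967 m; its moment is m·g·0.967 counterclockwise.
Setting net torque to zero: m × 9.81 × 0.967 = 139.7 → m = 139.7 / (9.81 × 0.967) = 14.7 kg.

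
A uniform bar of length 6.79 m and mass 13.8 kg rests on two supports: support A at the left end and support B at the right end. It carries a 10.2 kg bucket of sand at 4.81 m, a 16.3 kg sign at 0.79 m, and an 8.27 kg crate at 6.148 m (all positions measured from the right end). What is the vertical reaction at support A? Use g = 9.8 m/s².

Sum moments about support B (its reaction then has zero moment arm).
Beam weight: 13.8 × 9.8 = 135.2 N down at 3.395 m → arm 3.395 m, τ = 135.2 × 3.395 = 459 N·m counterclockwise.
Bucket of sand: 10.2 × 9.8 = 99.96 N down at 4.81 m → arm 4.81 m, τ = 99.96 × 4.81 = 480.8 N·m counterclockwise.
Sign: 16.3 × 9.8 = 159.7 N down at 0.79 m → arm 0.79 m, τ = 159.7 × 0.79 = 126.2 N·m counterclockwise.
Crate: 8.27 × 9.8 = 81.05 N down at 6.148 m → arm 6.148 m, τ = 81.05 × 6.148 = 498.3 N·m counterclockwise.
Net load moment about support B = 1564 N·m counterclockwise.
Reaction R at support A is upward at 6.79 m, arm 6.79 m → moment R × 6.79 clockwise.
For rotational equilibrium, R × 6.79 = 1564, so R = 230 N.

R_A ≈ 230 N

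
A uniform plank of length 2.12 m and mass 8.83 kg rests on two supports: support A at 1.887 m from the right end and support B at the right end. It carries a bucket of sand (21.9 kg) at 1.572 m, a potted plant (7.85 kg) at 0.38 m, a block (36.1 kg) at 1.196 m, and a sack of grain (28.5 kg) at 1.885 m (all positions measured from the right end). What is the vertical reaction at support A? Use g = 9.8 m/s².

R_A ≈ 746 N

Taking torques about support B:
Beam weight: 8.83 × 9.8 = 86.53 N down at 1.06 m → arm 1.06 m, τ = 86.53 × 1.06 = 91.72 N·m counterclockwise.
Bucket of sand: 21.9 × 9.8 = 214.6 N down at 1.572 m → arm 1.572 m, τ = 214.6 × 1.572 = 337.4 N·m counterclockwise.
Potted plant: 7.85 × 9.8 = 76.93 N down at 0.38 m → arm 0.38 m, τ = 76.93 × 0.38 = 29.23 N·m counterclockwise.
Block: 36.1 × 9.8 = 353.8 N down at 1.196 m → arm 1.196 m, τ = 353.8 × 1.196 = 423.1 N·m counterclockwise.
Sack of grain: 28.5 × 9.8 = 279.3 N down at 1.885 m → arm 1.885 m, τ = 279.3 × 1.885 = 526.5 N·m counterclockwise.
Net load moment about support B = 1408 N·m counterclockwise.
Reaction R at support A is upward at 1.887 m, arm 1.887 m → moment R × 1.887 clockwise.
For rotational equilibrium, R × 1.887 = 1408, so R = 746 N.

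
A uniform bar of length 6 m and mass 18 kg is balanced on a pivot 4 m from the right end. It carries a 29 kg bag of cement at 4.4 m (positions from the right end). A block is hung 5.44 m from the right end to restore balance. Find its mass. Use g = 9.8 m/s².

m ≈ 4.44 kg

Choose the pivot (at 4 m from the right end) as the axis so the support reaction has zero arm there.
Beam weight: 18 × 9.8 = 176.4 N down at 3 m → arm 1 m, τ = 176.4 × 1 = 176.4 N·m clockwise.
Bag of cement: 29 × 9.8 = 284.2 N down at 4.4 m → arm 0.4 m, τ = 284.2 × 0.4 = 113.7 N·m counterclockwise.
Net moment of known loads = 62.7 N·m clockwise.
An unknown mass m at 5.44 m has arm 1.44 m; its moment is m·g·1.44 counterclockwise.
For rotational equilibrium, m × 9.8 × 1.44 = 62.7, so m = 62.7 / (9.8 × 1.44) = 4.44 kg.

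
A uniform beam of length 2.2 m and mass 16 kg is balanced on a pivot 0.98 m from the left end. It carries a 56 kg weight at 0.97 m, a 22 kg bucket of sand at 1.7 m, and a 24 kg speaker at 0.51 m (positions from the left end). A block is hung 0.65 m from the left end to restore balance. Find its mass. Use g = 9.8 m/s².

m ≈ 17.9 kg

Taking torques about the pivot (at 0.98 m from the left end):
Beam weight: 16 × 9.8 = 156.8 N down at 1.1 m → arm 0.12 m, τ = 156.8 × 0.12 = 18.82 N·m clockwise.
Weight: 56 × 9.8 = 548.8 N down at 0.97 m → arm 0.01 m, τ = 548.8 × 0.01 = 5.488 N·m counterclockwise.
Bucket of sand: 22 × 9.8 = 215.6 N down at 1.7 m → arm 0.72 m, τ = 215.6 × 0.72 = 155.2 N·m clockwise.
Speaker: 24 × 9.8 = 235.2 N down at 0.51 m → arm 0.47 m, τ = 235.2 × 0.47 = 110.5 N·m counterclockwise.
Net moment of known loads = 58.03 N·m clockwise.
An unknown mass m at 0.65 m has arm 0.33 m; its moment is m·g·0.33 counterclockwise.
Setting net torque to zero: m × 9.8 × 0.33 = 58.03 → m = 58.03 / (9.8 × 0.33) = 17.9 kg.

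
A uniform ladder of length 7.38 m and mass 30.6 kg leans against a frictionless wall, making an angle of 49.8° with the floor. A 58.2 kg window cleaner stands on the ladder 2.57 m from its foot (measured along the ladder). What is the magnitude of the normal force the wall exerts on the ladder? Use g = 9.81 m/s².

N_wall ≈ 295 N

Take moments about the foot of the ladder.
Ladder weight 30.6×9.81 = 300.2 N acts at 3.69 m along the ladder; its horizontal arm is 3.69·cos49.8° = 2.382 m → τ = 715.1 N·m clockwise.
Window cleaner: 58.2×9.81 = 570.9 N at 2.57 m → arm 1.659 m → τ = 947.1 N·m clockwise.
Wall normal N acts horizontally at the top; its moment arm is the height L sinθ = 7.38·sin49.8° = 5.637 m, counterclockwise.
Setting net torque to zero: N × 5.637 = 1662 → N = 295 N.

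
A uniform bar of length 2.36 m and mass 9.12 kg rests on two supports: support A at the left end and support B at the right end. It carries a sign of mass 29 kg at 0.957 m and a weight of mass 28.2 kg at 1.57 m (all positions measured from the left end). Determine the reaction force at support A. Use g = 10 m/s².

R_A ≈ 312 N

Sum moments about support B (its reaction then has zero moment arm).
Beam weight: 9.12 × 10 = 91.2 N down at 1.18 m → arm 1.18 m, τ = 91.2 × 1.18 = 107.6 N·m counterclockwise.
Sign: 29 × 10 = 290 N down at 0.957 m → arm 1.403 m, τ = 290 × 1.403 = 406.9 N·m counterclockwise.
Weight: 28.2 × 10 = 282 N down at 1.57 m → arm 0.79 m, τ = 282 × 0.79 = 222.8 N·m counterclockwise.
Net load moment about support B = 737.3 N·m counterclockwise.
Reaction R at support A is upward at 0 m, arm 2.36 m → moment R × 2.36 clockwise.
Στ = 0 ⇒ R × 2.36 = 737.3 ⇒ R = 312 N.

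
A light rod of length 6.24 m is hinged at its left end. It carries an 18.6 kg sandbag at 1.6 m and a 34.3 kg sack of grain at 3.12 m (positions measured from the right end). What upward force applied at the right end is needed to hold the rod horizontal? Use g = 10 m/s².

F ≈ 310 N

Choose the left end as the axis so the unknown pivot reaction has zero arm there.
Sandbag: 18.6 × 10 = 186 N down at 1.6 m → arm 4.64 m, τ = 186 × 4.64 = 863 N·m clockwise.
Sack of grain: 34.3 × 10 = 343 N down at 3.12 m → arm 3.12 m, τ = 343 × 3.12 = 1070 N·m clockwise.
Net moment of the loads = 1933 N·m clockwise.
The upward force F acts at the right end, arm 6.24 m, giving F × 6.24 counterclockwise.
Setting net torque to zero: F × 6.24 = 1933 → F = 1933 / 6.24 = 310 N.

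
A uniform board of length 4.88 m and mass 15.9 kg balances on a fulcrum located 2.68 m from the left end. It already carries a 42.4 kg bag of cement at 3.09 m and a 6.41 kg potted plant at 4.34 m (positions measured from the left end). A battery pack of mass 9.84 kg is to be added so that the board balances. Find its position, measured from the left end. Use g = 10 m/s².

x ≈ 0.22 m from the left end

Take moments about the fulcrum (at 2.68 m from the left end).
Beam weight: 15.9 × 10 = 159 N down at 2.44 m → arm 0.24 m, τ = 159 × 0.24 = 38.16 N·m counterclockwise.
Bag of cement: 42.4 × 10 = 424 N down at 3.09 m → arm 0.41 m, τ = 424 × 0.41 = 173.8 N·m clockwise.
Potted plant: 6.41 × 10 = 64.1 N down at 4.34 m → arm 1.66 m, τ = 64.1 × 1.66 = 106.4 N·m clockwise.
Net moment of existing loads = 242 N·m clockwise.
The battery pack weighs 9.84 × 10 = 98.4 N and must supply an equal counterclockwise moment, so its lever arm about the fulcrum is 242 / 98.4 = 2.46 m.
That puts it at 2.68 − 2.46 = 0.22 m from the left end.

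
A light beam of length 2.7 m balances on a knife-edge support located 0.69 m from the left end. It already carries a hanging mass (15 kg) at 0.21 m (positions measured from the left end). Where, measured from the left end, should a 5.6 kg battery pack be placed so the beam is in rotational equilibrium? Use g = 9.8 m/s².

Sum moments about the knife-edge support (at 0.69 m from the left end) (the support reaction has zero arm there).
Hanging mass: 15 × 9.8 = 147 N down at 0.21 m → arm 0.48 m, τ = 147 × 0.48 = 70.56 N·m counterclockwise.
Net moment of existing loads = 70.56 N·m counterclockwise.
The battery pack weighs 5.6 × 9.8 = 54.88 N and must supply an equal clockwise moment, so its lever arm about the knife-edge support is 70.56 / 54.88 = 1.29 m.
That puts it at 0.69 + 1.29 = 1.98 m from the left end.

x ≈ 1.98 m from the left end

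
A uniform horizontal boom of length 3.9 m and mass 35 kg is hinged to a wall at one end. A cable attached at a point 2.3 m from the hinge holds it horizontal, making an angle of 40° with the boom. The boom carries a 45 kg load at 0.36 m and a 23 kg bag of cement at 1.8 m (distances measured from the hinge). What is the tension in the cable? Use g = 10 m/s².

Sum moments about the hinge (the unknown hinge reaction has zero arm there).
Beam weight: 35 × 10 = 350 N down at 1.95 m → arm 1.95 m, τ = 350 × 1.95 = 682.5 N·m clockwise.
Load: 45 × 10 = 450 N down at 0.36 m → arm 0.36 m, τ = 450 × 0.36 = 162 N·m clockwise.
Bag of cement: 23 × 10 = 230 N down at 1.8 m → arm 1.8 m, τ = 230 × 1.8 = 414 N·m clockwise.
Total clockwise load moment = 1258 N·m.
The cable tension T acts at 2.3 m; only its component perpendicular to the boom, T sinθ, produces torque. sin 40° = 0.6428.
For rotational equilibrium, T × 2.3 × 0.6428 = 1258, so T = 1258 / 1.478 = 851 N.

T ≈ 851 N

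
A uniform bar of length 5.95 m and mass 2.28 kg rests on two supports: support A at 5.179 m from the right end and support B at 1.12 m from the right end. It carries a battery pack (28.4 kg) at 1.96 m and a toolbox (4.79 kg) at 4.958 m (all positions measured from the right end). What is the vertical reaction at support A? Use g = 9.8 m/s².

About support B:
Beam weight: 2.28 × 9.8 = 22.34 N down at 2.975 m → arm 1.855 m, τ = 22.34 × 1.855 = 41.44 N·m counterclockwise.
Battery pack: 28.4 × 9.8 = 278.3 N down at 1.96 m → arm 0.84 m, τ = 278.3 × 0.84 = 233.8 N·m counterclockwise.
Toolbox: 4.79 × 9.8 = 46.94 N down at 4.958 m → arm 3.838 m, τ = 46.94 × 3.838 = 180.2 N·m counterclockwise.
Net load moment about support B = 455.4 N·m counterclockwise.
Reaction R at support A is upward at 5.179 m, arm 4.059 m → moment R × 4.059 clockwise.
Setting net torque to zero: R × 4.059 = 455.4 → R = 112 N.

R_A ≈ 112 N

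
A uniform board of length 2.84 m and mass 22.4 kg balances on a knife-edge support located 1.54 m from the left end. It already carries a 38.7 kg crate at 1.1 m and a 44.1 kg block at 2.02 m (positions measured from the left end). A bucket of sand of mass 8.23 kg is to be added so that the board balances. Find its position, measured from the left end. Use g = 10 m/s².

x ≈ 1.36 m from the left end

About the knife-edge support (at 1.54 m from the left end):
Beam weight: 22.4 × 10 = 224 N down at 1.42 m → arm 0.12 m, τ = 224 × 0.12 = 26.88 N·m counterclockwise.
Crate: 38.7 × 10 = 387 N down at 1.1 m → arm 0.44 m, τ = 387 × 0.44 = 170.3 N·m counterclockwise.
Block: 44.1 × 10 = 441 N down at 2.02 m → arm 0.48 m, τ = 441 × 0.48 = 211.7 N·m clockwise.
Net moment of existing loads = 14.52 N·m clockwise.
The bucket of sand weighs 8.23 × 10 = 82.3 N and must supply an equal counterclockwise moment, so its lever arm about the knife-edge support is 14.52 / 82.3 = 0.176 m.
That puts it at 1.54 − 0.176 = 1.36 m from the left end.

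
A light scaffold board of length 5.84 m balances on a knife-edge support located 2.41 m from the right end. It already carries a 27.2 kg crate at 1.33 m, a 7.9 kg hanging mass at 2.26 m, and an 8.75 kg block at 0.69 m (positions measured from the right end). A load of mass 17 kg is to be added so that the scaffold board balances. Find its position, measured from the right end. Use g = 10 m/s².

About the knife-edge support (at 2.41 m from the right end):
Crate: 27.2 × 10 = 272 N down at 1.33 m → arm 1.08 m, τ = 272 × 1.08 = 293.8 N·m clockwise.
Hanging mass: 7.9 × 10 = 79 N down at 2.26 m → arm 0.15 m, τ = 79 × 0.15 = 11.85 N·m clockwise.
Block: 8.75 × 10 = 87.5 N down at 0.69 m → arm 1.72 m, τ = 87.5 × 1.72 = 150.5 N·m clockwise.
Net moment of existing loads = 456.2 N·m clockwise.
The load weighs 17 × 10 = 170 N and must supply an equal counterclockwise moment, so its lever arm about the knife-edge support is 456.2 / 170 = 2.68 m.
That puts it at 2.41 + 2.68 = 5.09 m from the right end.

x ≈ 5.09 m from the right end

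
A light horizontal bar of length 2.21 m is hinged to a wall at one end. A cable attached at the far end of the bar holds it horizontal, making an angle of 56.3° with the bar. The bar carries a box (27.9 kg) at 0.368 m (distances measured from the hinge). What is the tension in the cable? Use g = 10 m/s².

T ≈ 55.8 N

Take moments about the hinge.
Box: 27.9 × 10 = 279 N down at 0.368 m → arm 0.368 m, τ = 279 × 0.368 = 102.7 N·m clockwise.
Total clockwise load moment = 102.7 N·m.
The cable tension T acts at 2.21 m; only its component perpendicular to the bar, T sinθ, produces torque. sin 56.3° = 0.832.
Balancing moments: T × 2.21 × 0.832 = 102.7, giving T = 102.7 / 1.839 = 55.8 N.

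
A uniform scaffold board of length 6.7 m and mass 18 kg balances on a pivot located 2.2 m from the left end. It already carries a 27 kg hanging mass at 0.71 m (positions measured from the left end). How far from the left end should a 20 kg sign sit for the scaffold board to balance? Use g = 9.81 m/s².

Sum moments about the pivot (at 2.2 m from the left end) (the support reaction has zero arm there).
Beam weight: 18 × 9.81 = 176.6 N down at 3.35 m → arm 1.15 m, τ = 176.6 × 1.15 = 203.1 N·m clockwise.
Hanging mass: 27 × 9.81 = 264.9 N down at 0.71 m → arm 1.49 m, τ = 264.9 × 1.49 = 394.7 N·m counterclockwise.
Net moment of existing loads = 191.6 N·m counterclockwise.
The sign weighs 20 × 9.81 = 196.2 N and must supply an equal clockwise moment, so its lever arm about the pivot is 191.6 / 196.2 = 0.977 m.
That puts it at 2.2 + 0.977 = 3.18 m from the left end.

x ≈ 3.18 m from the left end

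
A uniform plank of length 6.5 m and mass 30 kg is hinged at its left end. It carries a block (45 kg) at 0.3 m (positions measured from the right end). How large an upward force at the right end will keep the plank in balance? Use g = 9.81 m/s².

F ≈ 568 N

Sum moments about the left end (the unknown pivot reaction has zero arm there).
Beam weight: 30 × 9.81 = 294.3 N down at 3.25 m → arm 3.25 m, τ = 294.3 × 3.25 = 956.5 N·m clockwise.
Block: 45 × 9.81 = 441.5 N down at 0.3 m → arm 6.2 m, τ = 441.5 × 6.2 = 2737 N·m clockwise.
Net moment of the loads = 3694 N·m clockwise.
The upward force F acts at the right end, arm 6.5 m, giving F × 6.5 counterclockwise.
Setting net torque to zero: F × 6.5 = 3694 → F = 3694 / 6.5 = 568 N.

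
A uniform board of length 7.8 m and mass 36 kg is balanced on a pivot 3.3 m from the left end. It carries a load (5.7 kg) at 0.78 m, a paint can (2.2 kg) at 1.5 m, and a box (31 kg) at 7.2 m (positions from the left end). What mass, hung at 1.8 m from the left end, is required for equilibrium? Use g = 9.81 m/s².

Take moments about the pivot (at 3.3 m from the left end).
Beam weight: 36 × 9.81 = 353.2 N down at 3.9 m → arm 0.6 m, τ = 353.2 × 0.6 = 211.9 N·m clockwise.
Load: 5.7 × 9.81 = 55.92 N down at 0.78 m → arm 2.52 m, τ = 55.92 × 2.52 = 140.9 N·m counterclockwise.
Paint can: 2.2 × 9.81 = 21.58 N down at 1.5 m → arm 1.8 m, τ = 21.58 × 1.8 = 38.84 N·m counterclockwise.
Box: 31 × 9.81 = 304.1 N down at 7.2 m → arm 3.9 m, τ = 304.1 × 3.9 = 1186 N·m clockwise.
Net moment of known loads = 1218 N·m clockwise.
An unknown mass m at 1.8 m has arm 1.5 m; its moment is m·g·1.5 counterclockwise.
For rotational equilibrium, m × 9.81 × 1.5 = 1218, so m = 1218 / (9.81 × 1.5) = 82.8 kg.

m ≈ 82.8 kg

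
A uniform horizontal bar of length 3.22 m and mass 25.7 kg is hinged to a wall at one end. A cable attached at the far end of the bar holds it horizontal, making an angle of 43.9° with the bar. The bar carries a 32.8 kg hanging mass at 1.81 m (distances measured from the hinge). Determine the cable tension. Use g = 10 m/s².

T ≈ 451 N

Choose the hinge as the axis so the unknown hinge reaction has zero arm there.
Beam weight: 25.7 × 10 = 257 N down at 1.61 m → arm 1.61 m, τ = 257 × 1.61 = 413.8 N·m clockwise.
Hanging mass: 32.8 × 10 = 328 N down at 1.81 m → arm 1.81 m, τ = 328 × 1.81 = 593.7 N·m clockwise.
Total clockwise load moment = 1008 N·m.
The cable tension T acts at 3.22 m; only its component perpendicular to the bar, T sinθ, produces torque. sin 43.9° = 0.6934.
Balancing moments: T × 3.22 × 0.6934 = 1008, giving T = 1008 / 2.233 = 451 N.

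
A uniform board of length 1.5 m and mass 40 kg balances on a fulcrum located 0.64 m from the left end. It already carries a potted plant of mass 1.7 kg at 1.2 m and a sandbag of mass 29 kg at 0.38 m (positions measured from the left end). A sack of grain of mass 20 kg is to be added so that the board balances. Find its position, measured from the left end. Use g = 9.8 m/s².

x ≈ 0.749 m from the left end

Take moments about the fulcrum (at 0.64 m from the left end).
Beam weight: 40 × 9.8 = 392 N down at 0.75 m → arm 0.11 m, τ = 392 × 0.11 = 43.12 N·m clockwise.
Potted plant: 1.7 × 9.8 = 16.66 N down at 1.2 m → arm 0.56 m, τ = 16.66 × 0.56 = 9.33 N·m clockwise.
Sandbag: 29 × 9.8 = 284.2 N down at 0.38 m → arm 0.26 m, τ = 284.2 × 0.26 = 73.89 N·m counterclockwise.
Net moment of existing loads = 21.44 N·m counterclockwise.
The sack of grain weighs 20 × 9.8 = 196 N and must supply an equal clockwise moment, so its lever arm about the fulcrum is 21.44 / 196 = 0.109 m.
That puts it at 0.64 + 0.109 = 0.749 m from the left end.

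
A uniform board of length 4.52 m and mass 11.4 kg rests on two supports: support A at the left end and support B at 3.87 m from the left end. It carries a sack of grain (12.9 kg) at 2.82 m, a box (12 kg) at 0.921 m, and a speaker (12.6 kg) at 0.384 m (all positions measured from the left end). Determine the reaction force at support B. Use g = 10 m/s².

Take moments about support A.
Beam weight: 11.4 × 10 = 114 N down at 2.26 m → arm 2.26 m, τ = 114 × 2.26 = 257.6 N·m clockwise.
Sack of grain: 12.9 × 10 = 129 N down at 2.82 m → arm 2.82 m, τ = 129 × 2.82 = 363.8 N·m clockwise.
Box: 12 × 10 = 120 N down at 0.921 m → arm 0.921 m, τ = 120 × 0.921 = 110.5 N·m clockwise.
Speaker: 12.6 × 10 = 126 N down at 0.384 m → arm 0.384 m, τ = 126 × 0.384 = 48.38 N·m clockwise.
Net load moment about support A = 780.3 N·m clockwise.
Reaction R at support B is upward at 3.87 m, arm 3.87 m → moment R × 3.87 counterclockwise.
Στ = 0 ⇒ R × 3.87 = 780.3 ⇒ R = 202 N.

R_B ≈ 202 N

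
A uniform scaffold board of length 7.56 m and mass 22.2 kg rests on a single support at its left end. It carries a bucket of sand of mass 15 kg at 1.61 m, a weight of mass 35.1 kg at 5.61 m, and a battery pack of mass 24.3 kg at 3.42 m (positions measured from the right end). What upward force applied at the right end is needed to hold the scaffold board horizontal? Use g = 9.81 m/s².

F ≈ 444 N

Choose the left end as the axis so the unknown pivot reaction has zero arm there.
Beam weight: 22.2 × 9.81 = 217.8 N down at 3.78 m → arm 3.78 m, τ = 217.8 × 3.78 = 823.3 N·m clockwise.
Bucket of sand: 15 × 9.81 = 147.2 N down at 1.61 m → arm 5.95 m, τ = 147.2 × 5.95 = 875.8 N·m clockwise.
Weight: 35.1 × 9.81 = 344.3 N down at 5.61 m → arm 1.95 m, τ = 344.3 × 1.95 = 671.4 N·m clockwise.
Battery pack: 24.3 × 9.81 = 238.4 N down at 3.42 m → arm 4.14 m, τ = 238.4 × 4.14 = 987 N·m clockwise.
Net moment of the loads = 3358 N·m clockwise.
The upward force F acts at the right end, arm 7.56 m, giving F × 7.56 counterclockwise.
For rotational equilibrium, F × 7.56 = 3358, so F = 3358 / 7.56 = 444 N.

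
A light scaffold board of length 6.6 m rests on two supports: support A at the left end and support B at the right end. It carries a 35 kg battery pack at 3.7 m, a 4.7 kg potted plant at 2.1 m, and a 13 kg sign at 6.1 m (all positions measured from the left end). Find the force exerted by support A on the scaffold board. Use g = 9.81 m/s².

R_A ≈ 192 N

Take moments about support B.
Battery pack: 35 × 9.81 = 343.4 N down at 3.7 m → arm 2.9 m, τ = 343.4 × 2.9 = 995.9 N·m counterclockwise.
Potted plant: 4.7 × 9.81 = 46.11 N down at 2.1 m → arm 4.5 m, τ = 46.11 × 4.5 = 207.5 N·m counterclockwise.
Sign: 13 × 9.81 = 127.5 N down at 6.1 m → arm 0.5 m, τ = 127.5 × 0.5 = 63.75 N·m counterclockwise.
Net load moment about support B = 1267 N·m counterclockwise.
Reaction R at support A is upward at 0 m, arm 6.6 m → moment R × 6.6 clockwise.
Balancing moments: R × 6.6 = 1267, giving R = 192 N.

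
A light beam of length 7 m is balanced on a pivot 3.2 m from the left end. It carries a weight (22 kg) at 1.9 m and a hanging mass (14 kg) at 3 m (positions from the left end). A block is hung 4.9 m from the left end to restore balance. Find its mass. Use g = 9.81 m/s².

m ≈ 18.5 kg

Sum moments about the pivot (at 3.2 m from the left end) (the support reaction has zero arm there).
Weight: 22 × 9.81 = 215.8 N down at 1.9 m → arm 1.3 m, τ = 215.8 × 1.3 = 280.5 N·m counterclockwise.
Hanging mass: 14 × 9.81 = 137.3 N down at 3 m → arm 0.2 m, τ = 137.3 × 0.2 = 27.46 N·m counterclockwise.
Net moment of known loads = 308 N·m counterclockwise.
An unknown mass m at 4.9 m has arm 1.7 m; its moment is m·g·1.7 clockwise.
Setting net torque to zero: m × 9.81 × 1.7 = 308 → m = 308 / (9.81 × 1.7) = 18.5 kg.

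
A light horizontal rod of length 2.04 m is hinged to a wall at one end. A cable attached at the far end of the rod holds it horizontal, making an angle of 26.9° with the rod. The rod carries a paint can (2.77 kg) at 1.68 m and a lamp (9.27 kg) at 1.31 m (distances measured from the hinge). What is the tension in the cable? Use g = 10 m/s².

Sum moments about the hinge (the unknown hinge reaction has zero arm there).
Paint can: 2.77 × 10 = 27.7 N down at 1.68 m → arm 1.68 m, τ = 27.7 × 1.68 = 46.54 N·m clockwise.
Lamp: 9.27 × 10 = 92.7 N down at 1.31 m → arm 1.31 m, τ = 92.7 × 1.31 = 121.4 N·m clockwise.
Total clockwise load moment = 167.9 N·m.
The cable tension T acts at 2.04 m; only its component perpendicular to the rod, T sinθ, produces torque. sin 26.9° = 0.4524.
Στ = 0 ⇒ T × 2.04 × 0.4524 = 167.9 ⇒ T = 167.9 / 0.9229 = 182 N.

T ≈ 182 N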